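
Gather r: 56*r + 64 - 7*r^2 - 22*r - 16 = -7*r^2 + 34*r + 48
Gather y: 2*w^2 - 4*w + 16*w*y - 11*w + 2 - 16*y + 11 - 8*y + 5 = 2*w^2 - 15*w + y*(16*w - 24) + 18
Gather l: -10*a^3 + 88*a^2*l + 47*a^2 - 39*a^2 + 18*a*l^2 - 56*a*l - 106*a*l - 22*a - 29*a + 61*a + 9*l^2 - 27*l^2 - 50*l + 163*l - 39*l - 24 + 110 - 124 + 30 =-10*a^3 + 8*a^2 + 10*a + l^2*(18*a - 18) + l*(88*a^2 - 162*a + 74) - 8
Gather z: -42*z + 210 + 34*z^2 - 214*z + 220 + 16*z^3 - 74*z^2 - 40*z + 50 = 16*z^3 - 40*z^2 - 296*z + 480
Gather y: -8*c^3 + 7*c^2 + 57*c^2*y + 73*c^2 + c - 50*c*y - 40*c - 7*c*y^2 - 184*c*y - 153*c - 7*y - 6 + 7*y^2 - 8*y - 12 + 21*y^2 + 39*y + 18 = -8*c^3 + 80*c^2 - 192*c + y^2*(28 - 7*c) + y*(57*c^2 - 234*c + 24)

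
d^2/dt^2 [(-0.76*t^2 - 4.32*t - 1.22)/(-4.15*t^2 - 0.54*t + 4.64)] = (145.39608*t^3 + 213.87606*t^2 + 515.51964*t + 102.06952)/(71.473375*t^6 + 27.90045*t^5 - 236.10678*t^4 - 62.231976*t^3 + 263.984448*t^2 + 34.877952*t - 99.897344)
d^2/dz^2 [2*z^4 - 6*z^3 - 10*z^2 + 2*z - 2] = 24*z^2 - 36*z - 20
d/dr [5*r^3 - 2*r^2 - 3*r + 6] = 15*r^2 - 4*r - 3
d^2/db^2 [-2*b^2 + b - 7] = -4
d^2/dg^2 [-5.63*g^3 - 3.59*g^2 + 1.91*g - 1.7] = -33.78*g - 7.18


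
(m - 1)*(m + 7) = m^2 + 6*m - 7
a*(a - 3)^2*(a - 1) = a^4 - 7*a^3 + 15*a^2 - 9*a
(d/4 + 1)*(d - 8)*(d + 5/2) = d^3/4 - 3*d^2/8 - 21*d/2 - 20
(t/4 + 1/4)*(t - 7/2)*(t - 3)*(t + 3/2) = t^4/4 - t^3 - 17*t^2/16 + 33*t/8 + 63/16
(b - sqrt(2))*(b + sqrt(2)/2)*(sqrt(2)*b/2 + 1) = sqrt(2)*b^3/2 + b^2/2 - sqrt(2)*b - 1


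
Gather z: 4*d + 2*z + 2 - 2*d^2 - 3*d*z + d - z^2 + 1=-2*d^2 + 5*d - z^2 + z*(2 - 3*d) + 3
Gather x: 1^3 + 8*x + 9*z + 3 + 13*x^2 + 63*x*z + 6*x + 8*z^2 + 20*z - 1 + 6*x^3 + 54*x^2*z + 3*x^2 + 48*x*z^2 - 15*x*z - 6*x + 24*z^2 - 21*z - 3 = 6*x^3 + x^2*(54*z + 16) + x*(48*z^2 + 48*z + 8) + 32*z^2 + 8*z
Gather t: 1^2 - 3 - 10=-12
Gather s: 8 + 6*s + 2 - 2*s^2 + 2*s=-2*s^2 + 8*s + 10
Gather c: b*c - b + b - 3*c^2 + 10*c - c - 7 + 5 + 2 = -3*c^2 + c*(b + 9)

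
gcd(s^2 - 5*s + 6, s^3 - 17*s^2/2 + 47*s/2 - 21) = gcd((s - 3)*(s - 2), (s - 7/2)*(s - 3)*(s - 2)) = s^2 - 5*s + 6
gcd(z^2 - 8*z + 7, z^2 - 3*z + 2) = z - 1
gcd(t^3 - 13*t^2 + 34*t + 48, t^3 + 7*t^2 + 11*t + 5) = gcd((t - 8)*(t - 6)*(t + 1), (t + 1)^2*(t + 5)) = t + 1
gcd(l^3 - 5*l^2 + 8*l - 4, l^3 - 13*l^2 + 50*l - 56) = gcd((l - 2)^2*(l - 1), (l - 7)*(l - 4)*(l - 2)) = l - 2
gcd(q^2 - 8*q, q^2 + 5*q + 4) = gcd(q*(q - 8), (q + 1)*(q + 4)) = 1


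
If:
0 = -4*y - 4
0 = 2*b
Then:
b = 0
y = -1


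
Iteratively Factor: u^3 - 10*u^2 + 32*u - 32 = (u - 4)*(u^2 - 6*u + 8) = (u - 4)^2*(u - 2)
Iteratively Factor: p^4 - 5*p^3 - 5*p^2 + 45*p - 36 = (p - 1)*(p^3 - 4*p^2 - 9*p + 36) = (p - 1)*(p + 3)*(p^2 - 7*p + 12) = (p - 3)*(p - 1)*(p + 3)*(p - 4)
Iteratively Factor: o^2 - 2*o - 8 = (o + 2)*(o - 4)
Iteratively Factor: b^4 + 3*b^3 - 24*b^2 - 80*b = (b + 4)*(b^3 - b^2 - 20*b) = (b + 4)^2*(b^2 - 5*b) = b*(b + 4)^2*(b - 5)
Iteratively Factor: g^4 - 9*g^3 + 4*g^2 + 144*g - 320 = (g - 4)*(g^3 - 5*g^2 - 16*g + 80) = (g - 4)*(g + 4)*(g^2 - 9*g + 20) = (g - 5)*(g - 4)*(g + 4)*(g - 4)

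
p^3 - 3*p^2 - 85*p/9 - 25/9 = (p - 5)*(p + 1/3)*(p + 5/3)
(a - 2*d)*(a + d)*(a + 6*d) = a^3 + 5*a^2*d - 8*a*d^2 - 12*d^3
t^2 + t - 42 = (t - 6)*(t + 7)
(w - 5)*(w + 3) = w^2 - 2*w - 15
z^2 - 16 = (z - 4)*(z + 4)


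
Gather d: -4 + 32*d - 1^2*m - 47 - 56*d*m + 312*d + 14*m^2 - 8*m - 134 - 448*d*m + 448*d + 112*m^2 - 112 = d*(792 - 504*m) + 126*m^2 - 9*m - 297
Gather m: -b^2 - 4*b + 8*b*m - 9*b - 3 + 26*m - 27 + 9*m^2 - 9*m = -b^2 - 13*b + 9*m^2 + m*(8*b + 17) - 30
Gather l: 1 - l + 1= 2 - l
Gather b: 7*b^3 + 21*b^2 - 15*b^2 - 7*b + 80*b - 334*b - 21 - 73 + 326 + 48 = 7*b^3 + 6*b^2 - 261*b + 280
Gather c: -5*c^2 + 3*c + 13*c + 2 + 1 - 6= -5*c^2 + 16*c - 3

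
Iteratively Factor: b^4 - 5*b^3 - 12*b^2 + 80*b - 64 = (b + 4)*(b^3 - 9*b^2 + 24*b - 16) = (b - 1)*(b + 4)*(b^2 - 8*b + 16) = (b - 4)*(b - 1)*(b + 4)*(b - 4)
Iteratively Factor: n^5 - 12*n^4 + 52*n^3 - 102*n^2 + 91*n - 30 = (n - 3)*(n^4 - 9*n^3 + 25*n^2 - 27*n + 10) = (n - 3)*(n - 1)*(n^3 - 8*n^2 + 17*n - 10) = (n - 3)*(n - 2)*(n - 1)*(n^2 - 6*n + 5) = (n - 3)*(n - 2)*(n - 1)^2*(n - 5)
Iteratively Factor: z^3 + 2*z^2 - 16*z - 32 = (z - 4)*(z^2 + 6*z + 8) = (z - 4)*(z + 4)*(z + 2)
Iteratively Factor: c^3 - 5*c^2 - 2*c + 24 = (c + 2)*(c^2 - 7*c + 12) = (c - 4)*(c + 2)*(c - 3)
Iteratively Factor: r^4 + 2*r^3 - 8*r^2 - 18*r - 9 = (r + 1)*(r^3 + r^2 - 9*r - 9) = (r + 1)^2*(r^2 - 9) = (r - 3)*(r + 1)^2*(r + 3)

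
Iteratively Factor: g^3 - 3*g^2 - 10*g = (g + 2)*(g^2 - 5*g) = (g - 5)*(g + 2)*(g)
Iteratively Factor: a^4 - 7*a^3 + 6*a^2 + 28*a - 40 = (a - 2)*(a^3 - 5*a^2 - 4*a + 20) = (a - 2)^2*(a^2 - 3*a - 10) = (a - 2)^2*(a + 2)*(a - 5)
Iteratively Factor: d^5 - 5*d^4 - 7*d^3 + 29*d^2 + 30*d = (d + 1)*(d^4 - 6*d^3 - d^2 + 30*d) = (d - 5)*(d + 1)*(d^3 - d^2 - 6*d) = d*(d - 5)*(d + 1)*(d^2 - d - 6) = d*(d - 5)*(d + 1)*(d + 2)*(d - 3)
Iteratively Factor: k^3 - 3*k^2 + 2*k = (k)*(k^2 - 3*k + 2) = k*(k - 1)*(k - 2)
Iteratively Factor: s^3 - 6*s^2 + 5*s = (s - 1)*(s^2 - 5*s) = (s - 5)*(s - 1)*(s)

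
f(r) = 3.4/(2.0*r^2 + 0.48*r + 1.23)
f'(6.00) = -0.01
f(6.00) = 0.04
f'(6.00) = -0.01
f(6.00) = 0.04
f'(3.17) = -0.09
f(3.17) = 0.15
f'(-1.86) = 0.45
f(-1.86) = 0.47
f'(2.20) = -0.22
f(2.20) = 0.28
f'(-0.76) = 2.13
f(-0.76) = 1.68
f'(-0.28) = 1.39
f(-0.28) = 2.71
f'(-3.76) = 0.06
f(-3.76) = 0.12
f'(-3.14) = 0.11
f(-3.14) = 0.17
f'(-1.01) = 1.56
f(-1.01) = 1.22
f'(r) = 3.4*(-4.0*r - 0.48)/(2.0*r^2 + 0.48*r + 1.23)^2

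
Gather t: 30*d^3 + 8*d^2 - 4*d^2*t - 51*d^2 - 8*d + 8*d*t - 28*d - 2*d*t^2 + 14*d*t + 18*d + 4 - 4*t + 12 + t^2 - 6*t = 30*d^3 - 43*d^2 - 18*d + t^2*(1 - 2*d) + t*(-4*d^2 + 22*d - 10) + 16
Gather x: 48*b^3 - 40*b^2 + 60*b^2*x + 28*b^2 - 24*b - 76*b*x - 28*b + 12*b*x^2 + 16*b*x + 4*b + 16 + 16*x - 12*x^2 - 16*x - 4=48*b^3 - 12*b^2 - 48*b + x^2*(12*b - 12) + x*(60*b^2 - 60*b) + 12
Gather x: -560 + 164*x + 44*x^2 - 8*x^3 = -8*x^3 + 44*x^2 + 164*x - 560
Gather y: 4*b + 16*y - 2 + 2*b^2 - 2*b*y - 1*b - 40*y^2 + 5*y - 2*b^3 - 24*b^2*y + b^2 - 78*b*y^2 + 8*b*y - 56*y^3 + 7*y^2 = -2*b^3 + 3*b^2 + 3*b - 56*y^3 + y^2*(-78*b - 33) + y*(-24*b^2 + 6*b + 21) - 2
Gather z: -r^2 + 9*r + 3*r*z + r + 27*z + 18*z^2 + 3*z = -r^2 + 10*r + 18*z^2 + z*(3*r + 30)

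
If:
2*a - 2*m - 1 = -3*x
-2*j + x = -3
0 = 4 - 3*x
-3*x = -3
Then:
No Solution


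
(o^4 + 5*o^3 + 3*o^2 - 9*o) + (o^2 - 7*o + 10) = o^4 + 5*o^3 + 4*o^2 - 16*o + 10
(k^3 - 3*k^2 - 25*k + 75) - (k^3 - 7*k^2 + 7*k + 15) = 4*k^2 - 32*k + 60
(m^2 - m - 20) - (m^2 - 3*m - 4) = 2*m - 16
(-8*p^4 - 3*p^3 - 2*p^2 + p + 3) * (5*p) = -40*p^5 - 15*p^4 - 10*p^3 + 5*p^2 + 15*p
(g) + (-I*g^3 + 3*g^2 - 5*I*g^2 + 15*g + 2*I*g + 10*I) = -I*g^3 + 3*g^2 - 5*I*g^2 + 16*g + 2*I*g + 10*I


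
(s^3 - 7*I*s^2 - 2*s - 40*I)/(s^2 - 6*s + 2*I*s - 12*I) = (s^2 - 9*I*s - 20)/(s - 6)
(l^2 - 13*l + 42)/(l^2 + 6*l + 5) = (l^2 - 13*l + 42)/(l^2 + 6*l + 5)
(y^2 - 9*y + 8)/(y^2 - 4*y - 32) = (y - 1)/(y + 4)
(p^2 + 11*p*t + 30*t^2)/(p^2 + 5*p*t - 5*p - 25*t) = (p + 6*t)/(p - 5)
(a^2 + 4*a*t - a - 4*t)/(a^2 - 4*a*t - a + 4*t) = (-a - 4*t)/(-a + 4*t)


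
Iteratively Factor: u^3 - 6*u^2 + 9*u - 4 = (u - 4)*(u^2 - 2*u + 1) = (u - 4)*(u - 1)*(u - 1)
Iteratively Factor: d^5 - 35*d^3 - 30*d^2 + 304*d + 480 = (d + 2)*(d^4 - 2*d^3 - 31*d^2 + 32*d + 240) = (d - 4)*(d + 2)*(d^3 + 2*d^2 - 23*d - 60) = (d - 5)*(d - 4)*(d + 2)*(d^2 + 7*d + 12) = (d - 5)*(d - 4)*(d + 2)*(d + 3)*(d + 4)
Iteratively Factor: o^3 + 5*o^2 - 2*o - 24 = (o - 2)*(o^2 + 7*o + 12) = (o - 2)*(o + 4)*(o + 3)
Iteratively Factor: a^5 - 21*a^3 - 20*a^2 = (a + 1)*(a^4 - a^3 - 20*a^2) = (a - 5)*(a + 1)*(a^3 + 4*a^2) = a*(a - 5)*(a + 1)*(a^2 + 4*a) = a*(a - 5)*(a + 1)*(a + 4)*(a)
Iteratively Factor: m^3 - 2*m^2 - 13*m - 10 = (m + 1)*(m^2 - 3*m - 10) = (m - 5)*(m + 1)*(m + 2)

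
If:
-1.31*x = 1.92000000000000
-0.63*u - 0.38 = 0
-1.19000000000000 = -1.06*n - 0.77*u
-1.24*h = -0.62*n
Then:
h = 0.78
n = 1.56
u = -0.60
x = -1.47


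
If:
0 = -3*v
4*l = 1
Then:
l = 1/4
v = 0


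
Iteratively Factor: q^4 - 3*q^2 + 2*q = (q - 1)*(q^3 + q^2 - 2*q) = (q - 1)^2*(q^2 + 2*q) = (q - 1)^2*(q + 2)*(q)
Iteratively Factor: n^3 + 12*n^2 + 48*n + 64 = (n + 4)*(n^2 + 8*n + 16) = (n + 4)^2*(n + 4)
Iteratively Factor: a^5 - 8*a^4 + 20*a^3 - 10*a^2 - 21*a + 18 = (a - 1)*(a^4 - 7*a^3 + 13*a^2 + 3*a - 18) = (a - 1)*(a + 1)*(a^3 - 8*a^2 + 21*a - 18) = (a - 3)*(a - 1)*(a + 1)*(a^2 - 5*a + 6) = (a - 3)*(a - 2)*(a - 1)*(a + 1)*(a - 3)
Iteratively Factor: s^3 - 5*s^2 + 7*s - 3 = (s - 3)*(s^2 - 2*s + 1) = (s - 3)*(s - 1)*(s - 1)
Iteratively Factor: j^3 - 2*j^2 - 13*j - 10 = (j + 2)*(j^2 - 4*j - 5) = (j + 1)*(j + 2)*(j - 5)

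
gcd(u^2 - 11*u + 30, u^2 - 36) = u - 6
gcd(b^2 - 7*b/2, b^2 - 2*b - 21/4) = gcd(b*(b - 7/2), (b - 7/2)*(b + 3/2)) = b - 7/2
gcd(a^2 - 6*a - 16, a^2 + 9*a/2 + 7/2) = 1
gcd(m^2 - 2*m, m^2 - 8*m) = m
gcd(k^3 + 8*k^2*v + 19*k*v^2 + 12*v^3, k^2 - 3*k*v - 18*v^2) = k + 3*v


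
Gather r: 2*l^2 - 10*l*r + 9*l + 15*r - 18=2*l^2 + 9*l + r*(15 - 10*l) - 18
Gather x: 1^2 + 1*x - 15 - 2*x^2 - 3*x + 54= -2*x^2 - 2*x + 40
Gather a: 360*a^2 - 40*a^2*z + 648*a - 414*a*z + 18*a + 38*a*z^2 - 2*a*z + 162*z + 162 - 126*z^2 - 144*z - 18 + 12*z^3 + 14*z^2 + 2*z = a^2*(360 - 40*z) + a*(38*z^2 - 416*z + 666) + 12*z^3 - 112*z^2 + 20*z + 144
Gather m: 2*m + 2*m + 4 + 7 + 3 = 4*m + 14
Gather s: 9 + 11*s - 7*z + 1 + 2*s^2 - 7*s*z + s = 2*s^2 + s*(12 - 7*z) - 7*z + 10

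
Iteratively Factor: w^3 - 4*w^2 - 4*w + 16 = (w - 2)*(w^2 - 2*w - 8) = (w - 4)*(w - 2)*(w + 2)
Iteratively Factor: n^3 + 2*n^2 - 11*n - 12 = (n + 4)*(n^2 - 2*n - 3) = (n + 1)*(n + 4)*(n - 3)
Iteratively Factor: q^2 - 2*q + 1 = (q - 1)*(q - 1)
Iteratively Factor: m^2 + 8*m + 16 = (m + 4)*(m + 4)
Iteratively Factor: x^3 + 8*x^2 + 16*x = (x + 4)*(x^2 + 4*x) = x*(x + 4)*(x + 4)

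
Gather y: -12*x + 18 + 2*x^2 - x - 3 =2*x^2 - 13*x + 15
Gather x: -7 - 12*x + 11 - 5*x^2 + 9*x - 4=-5*x^2 - 3*x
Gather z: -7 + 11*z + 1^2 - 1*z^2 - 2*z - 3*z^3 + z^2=-3*z^3 + 9*z - 6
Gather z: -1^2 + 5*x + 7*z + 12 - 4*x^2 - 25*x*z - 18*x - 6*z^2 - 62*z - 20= -4*x^2 - 13*x - 6*z^2 + z*(-25*x - 55) - 9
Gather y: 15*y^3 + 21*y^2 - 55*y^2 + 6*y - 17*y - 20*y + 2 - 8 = 15*y^3 - 34*y^2 - 31*y - 6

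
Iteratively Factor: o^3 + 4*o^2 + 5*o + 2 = (o + 1)*(o^2 + 3*o + 2) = (o + 1)*(o + 2)*(o + 1)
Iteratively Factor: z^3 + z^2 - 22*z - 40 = (z - 5)*(z^2 + 6*z + 8) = (z - 5)*(z + 2)*(z + 4)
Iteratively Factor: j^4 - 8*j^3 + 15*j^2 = (j - 5)*(j^3 - 3*j^2) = j*(j - 5)*(j^2 - 3*j) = j^2*(j - 5)*(j - 3)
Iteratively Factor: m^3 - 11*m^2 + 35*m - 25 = (m - 1)*(m^2 - 10*m + 25) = (m - 5)*(m - 1)*(m - 5)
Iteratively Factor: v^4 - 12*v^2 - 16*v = (v + 2)*(v^3 - 2*v^2 - 8*v) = (v + 2)^2*(v^2 - 4*v) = (v - 4)*(v + 2)^2*(v)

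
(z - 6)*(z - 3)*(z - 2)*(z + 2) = z^4 - 9*z^3 + 14*z^2 + 36*z - 72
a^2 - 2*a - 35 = (a - 7)*(a + 5)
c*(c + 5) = c^2 + 5*c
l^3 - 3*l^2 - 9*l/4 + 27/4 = (l - 3)*(l - 3/2)*(l + 3/2)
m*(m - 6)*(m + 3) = m^3 - 3*m^2 - 18*m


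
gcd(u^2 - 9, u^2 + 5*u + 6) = u + 3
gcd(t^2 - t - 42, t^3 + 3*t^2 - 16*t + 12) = t + 6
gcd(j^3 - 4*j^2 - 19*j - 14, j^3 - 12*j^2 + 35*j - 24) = 1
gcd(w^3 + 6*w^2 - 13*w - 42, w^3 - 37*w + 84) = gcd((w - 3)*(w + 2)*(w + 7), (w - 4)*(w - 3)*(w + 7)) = w^2 + 4*w - 21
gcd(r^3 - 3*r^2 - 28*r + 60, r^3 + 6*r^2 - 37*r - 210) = r^2 - r - 30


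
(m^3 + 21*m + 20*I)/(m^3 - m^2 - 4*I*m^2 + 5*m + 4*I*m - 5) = (m + 4*I)/(m - 1)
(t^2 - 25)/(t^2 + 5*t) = (t - 5)/t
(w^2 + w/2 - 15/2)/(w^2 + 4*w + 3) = (w - 5/2)/(w + 1)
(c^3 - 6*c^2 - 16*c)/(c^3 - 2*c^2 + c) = (c^2 - 6*c - 16)/(c^2 - 2*c + 1)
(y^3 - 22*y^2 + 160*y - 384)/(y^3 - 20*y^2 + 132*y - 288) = (y - 8)/(y - 6)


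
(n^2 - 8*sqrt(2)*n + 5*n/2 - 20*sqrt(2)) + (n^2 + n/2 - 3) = 2*n^2 - 8*sqrt(2)*n + 3*n - 20*sqrt(2) - 3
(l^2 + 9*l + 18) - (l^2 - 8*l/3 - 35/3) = 35*l/3 + 89/3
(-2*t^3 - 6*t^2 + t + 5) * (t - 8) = -2*t^4 + 10*t^3 + 49*t^2 - 3*t - 40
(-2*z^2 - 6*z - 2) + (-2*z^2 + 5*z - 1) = -4*z^2 - z - 3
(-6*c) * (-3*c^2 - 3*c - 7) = 18*c^3 + 18*c^2 + 42*c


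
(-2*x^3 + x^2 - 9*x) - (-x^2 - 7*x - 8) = -2*x^3 + 2*x^2 - 2*x + 8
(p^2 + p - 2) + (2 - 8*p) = p^2 - 7*p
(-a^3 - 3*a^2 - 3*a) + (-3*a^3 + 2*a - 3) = -4*a^3 - 3*a^2 - a - 3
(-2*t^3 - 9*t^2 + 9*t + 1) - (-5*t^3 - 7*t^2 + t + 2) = 3*t^3 - 2*t^2 + 8*t - 1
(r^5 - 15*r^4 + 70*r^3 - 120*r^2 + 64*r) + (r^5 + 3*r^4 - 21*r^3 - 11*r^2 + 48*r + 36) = 2*r^5 - 12*r^4 + 49*r^3 - 131*r^2 + 112*r + 36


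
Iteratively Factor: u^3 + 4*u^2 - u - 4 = (u + 1)*(u^2 + 3*u - 4) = (u - 1)*(u + 1)*(u + 4)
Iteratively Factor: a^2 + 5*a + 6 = (a + 2)*(a + 3)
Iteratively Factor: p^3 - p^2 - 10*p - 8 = (p + 1)*(p^2 - 2*p - 8) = (p - 4)*(p + 1)*(p + 2)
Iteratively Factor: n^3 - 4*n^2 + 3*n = (n - 3)*(n^2 - n) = n*(n - 3)*(n - 1)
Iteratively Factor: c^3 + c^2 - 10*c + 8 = (c + 4)*(c^2 - 3*c + 2) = (c - 2)*(c + 4)*(c - 1)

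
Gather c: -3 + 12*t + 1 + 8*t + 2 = 20*t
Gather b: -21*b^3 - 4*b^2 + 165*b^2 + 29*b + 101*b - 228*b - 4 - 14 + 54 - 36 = -21*b^3 + 161*b^2 - 98*b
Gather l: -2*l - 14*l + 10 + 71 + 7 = 88 - 16*l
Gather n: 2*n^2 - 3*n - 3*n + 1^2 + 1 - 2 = 2*n^2 - 6*n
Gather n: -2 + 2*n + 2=2*n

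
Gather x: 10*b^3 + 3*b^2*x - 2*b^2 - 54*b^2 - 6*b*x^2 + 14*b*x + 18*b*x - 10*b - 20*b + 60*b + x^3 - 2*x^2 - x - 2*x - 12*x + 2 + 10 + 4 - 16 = 10*b^3 - 56*b^2 + 30*b + x^3 + x^2*(-6*b - 2) + x*(3*b^2 + 32*b - 15)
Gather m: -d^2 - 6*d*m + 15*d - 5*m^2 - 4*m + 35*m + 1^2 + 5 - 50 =-d^2 + 15*d - 5*m^2 + m*(31 - 6*d) - 44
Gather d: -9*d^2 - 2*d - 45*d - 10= -9*d^2 - 47*d - 10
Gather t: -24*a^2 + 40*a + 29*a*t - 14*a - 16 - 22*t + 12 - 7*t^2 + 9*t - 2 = -24*a^2 + 26*a - 7*t^2 + t*(29*a - 13) - 6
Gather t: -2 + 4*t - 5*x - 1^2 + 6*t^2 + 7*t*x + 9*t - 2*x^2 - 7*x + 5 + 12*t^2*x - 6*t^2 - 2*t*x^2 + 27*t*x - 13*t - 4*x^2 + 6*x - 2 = 12*t^2*x + t*(-2*x^2 + 34*x) - 6*x^2 - 6*x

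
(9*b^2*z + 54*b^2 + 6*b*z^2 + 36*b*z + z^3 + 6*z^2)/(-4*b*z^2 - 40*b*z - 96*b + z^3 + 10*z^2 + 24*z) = (9*b^2 + 6*b*z + z^2)/(-4*b*z - 16*b + z^2 + 4*z)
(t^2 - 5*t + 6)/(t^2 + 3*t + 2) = (t^2 - 5*t + 6)/(t^2 + 3*t + 2)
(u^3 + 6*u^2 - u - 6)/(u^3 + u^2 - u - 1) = (u + 6)/(u + 1)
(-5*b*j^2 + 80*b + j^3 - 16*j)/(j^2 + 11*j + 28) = (-5*b*j + 20*b + j^2 - 4*j)/(j + 7)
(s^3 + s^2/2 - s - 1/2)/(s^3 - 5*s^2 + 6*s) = (s^3 + s^2/2 - s - 1/2)/(s*(s^2 - 5*s + 6))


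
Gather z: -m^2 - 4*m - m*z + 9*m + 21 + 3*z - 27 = -m^2 + 5*m + z*(3 - m) - 6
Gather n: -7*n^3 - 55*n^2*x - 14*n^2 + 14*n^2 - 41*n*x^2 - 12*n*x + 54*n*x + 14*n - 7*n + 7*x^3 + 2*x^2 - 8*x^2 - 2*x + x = -7*n^3 - 55*n^2*x + n*(-41*x^2 + 42*x + 7) + 7*x^3 - 6*x^2 - x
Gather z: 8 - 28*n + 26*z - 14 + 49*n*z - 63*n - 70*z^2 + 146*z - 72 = -91*n - 70*z^2 + z*(49*n + 172) - 78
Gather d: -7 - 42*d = -42*d - 7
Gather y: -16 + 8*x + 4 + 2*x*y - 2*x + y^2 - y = 6*x + y^2 + y*(2*x - 1) - 12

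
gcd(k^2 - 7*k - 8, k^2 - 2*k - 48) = k - 8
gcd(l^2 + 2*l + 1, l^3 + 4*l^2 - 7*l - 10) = l + 1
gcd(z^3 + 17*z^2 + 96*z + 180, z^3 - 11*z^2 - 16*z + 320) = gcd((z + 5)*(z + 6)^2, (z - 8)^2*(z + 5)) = z + 5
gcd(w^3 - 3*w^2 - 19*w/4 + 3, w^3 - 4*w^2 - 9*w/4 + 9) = w^2 - 5*w/2 - 6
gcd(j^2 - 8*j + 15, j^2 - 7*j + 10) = j - 5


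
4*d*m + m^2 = m*(4*d + m)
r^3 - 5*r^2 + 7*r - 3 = (r - 3)*(r - 1)^2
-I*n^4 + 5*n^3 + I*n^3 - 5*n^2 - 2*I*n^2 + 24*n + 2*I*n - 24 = (n - 2*I)*(n + 3*I)*(n + 4*I)*(-I*n + I)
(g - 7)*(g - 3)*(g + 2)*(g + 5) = g^4 - 3*g^3 - 39*g^2 + 47*g + 210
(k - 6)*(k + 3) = k^2 - 3*k - 18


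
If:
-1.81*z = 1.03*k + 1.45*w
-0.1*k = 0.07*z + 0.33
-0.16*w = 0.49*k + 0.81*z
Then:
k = -5.81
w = -0.35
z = 3.58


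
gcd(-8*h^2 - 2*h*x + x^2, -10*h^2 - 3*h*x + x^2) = 2*h + x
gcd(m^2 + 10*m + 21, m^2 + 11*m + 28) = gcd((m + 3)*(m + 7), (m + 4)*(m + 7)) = m + 7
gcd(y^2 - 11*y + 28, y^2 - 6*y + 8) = y - 4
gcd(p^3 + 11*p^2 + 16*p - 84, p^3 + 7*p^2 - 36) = p^2 + 4*p - 12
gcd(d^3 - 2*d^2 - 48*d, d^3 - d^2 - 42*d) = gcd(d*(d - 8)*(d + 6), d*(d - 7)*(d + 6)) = d^2 + 6*d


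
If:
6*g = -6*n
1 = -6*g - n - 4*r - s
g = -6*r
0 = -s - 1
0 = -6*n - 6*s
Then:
No Solution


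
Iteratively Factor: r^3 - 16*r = (r - 4)*(r^2 + 4*r) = r*(r - 4)*(r + 4)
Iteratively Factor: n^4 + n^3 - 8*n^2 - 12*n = (n)*(n^3 + n^2 - 8*n - 12) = n*(n + 2)*(n^2 - n - 6) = n*(n - 3)*(n + 2)*(n + 2)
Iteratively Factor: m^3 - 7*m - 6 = (m - 3)*(m^2 + 3*m + 2) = (m - 3)*(m + 1)*(m + 2)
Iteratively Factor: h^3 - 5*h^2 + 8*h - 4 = (h - 2)*(h^2 - 3*h + 2) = (h - 2)^2*(h - 1)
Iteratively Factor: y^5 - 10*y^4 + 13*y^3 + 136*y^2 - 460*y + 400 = (y - 2)*(y^4 - 8*y^3 - 3*y^2 + 130*y - 200) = (y - 5)*(y - 2)*(y^3 - 3*y^2 - 18*y + 40) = (y - 5)^2*(y - 2)*(y^2 + 2*y - 8) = (y - 5)^2*(y - 2)*(y + 4)*(y - 2)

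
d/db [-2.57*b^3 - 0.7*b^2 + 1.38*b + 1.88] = -7.71*b^2 - 1.4*b + 1.38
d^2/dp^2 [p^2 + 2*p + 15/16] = 2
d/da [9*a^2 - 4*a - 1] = 18*a - 4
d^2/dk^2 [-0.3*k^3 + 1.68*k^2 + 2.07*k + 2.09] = 3.36 - 1.8*k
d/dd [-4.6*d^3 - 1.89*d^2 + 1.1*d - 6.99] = -13.8*d^2 - 3.78*d + 1.1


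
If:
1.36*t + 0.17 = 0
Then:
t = -0.12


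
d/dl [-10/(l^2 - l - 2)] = 10*(2*l - 1)/(-l^2 + l + 2)^2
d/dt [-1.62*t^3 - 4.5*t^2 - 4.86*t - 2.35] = -4.86*t^2 - 9.0*t - 4.86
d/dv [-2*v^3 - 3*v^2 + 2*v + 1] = -6*v^2 - 6*v + 2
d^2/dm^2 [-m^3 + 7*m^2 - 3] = 14 - 6*m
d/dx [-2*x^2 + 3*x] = 3 - 4*x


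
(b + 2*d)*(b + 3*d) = b^2 + 5*b*d + 6*d^2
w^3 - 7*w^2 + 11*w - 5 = (w - 5)*(w - 1)^2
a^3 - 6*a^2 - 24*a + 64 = (a - 8)*(a - 2)*(a + 4)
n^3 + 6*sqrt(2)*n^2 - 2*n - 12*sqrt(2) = (n - sqrt(2))*(n + sqrt(2))*(n + 6*sqrt(2))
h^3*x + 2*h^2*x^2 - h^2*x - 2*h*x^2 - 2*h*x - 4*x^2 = (h - 2)*(h + 2*x)*(h*x + x)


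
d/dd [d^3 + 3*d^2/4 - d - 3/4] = 3*d^2 + 3*d/2 - 1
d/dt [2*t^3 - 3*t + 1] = 6*t^2 - 3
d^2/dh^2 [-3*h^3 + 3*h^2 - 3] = 6 - 18*h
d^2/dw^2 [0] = 0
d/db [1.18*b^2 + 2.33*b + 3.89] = 2.36*b + 2.33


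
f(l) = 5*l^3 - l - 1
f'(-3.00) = 134.00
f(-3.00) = -133.00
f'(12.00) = 2159.00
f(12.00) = 8627.00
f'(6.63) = 658.35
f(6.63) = 1449.54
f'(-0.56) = 3.70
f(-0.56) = -1.32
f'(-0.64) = 5.14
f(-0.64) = -1.67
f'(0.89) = 10.88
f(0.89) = 1.63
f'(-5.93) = 526.47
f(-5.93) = -1037.71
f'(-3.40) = 172.40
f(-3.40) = -194.12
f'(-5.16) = 398.38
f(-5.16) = -682.78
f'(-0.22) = -0.27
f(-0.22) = -0.83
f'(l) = 15*l^2 - 1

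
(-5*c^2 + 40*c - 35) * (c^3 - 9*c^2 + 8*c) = -5*c^5 + 85*c^4 - 435*c^3 + 635*c^2 - 280*c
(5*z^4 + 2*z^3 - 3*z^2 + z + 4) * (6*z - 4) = 30*z^5 - 8*z^4 - 26*z^3 + 18*z^2 + 20*z - 16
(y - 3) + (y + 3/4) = 2*y - 9/4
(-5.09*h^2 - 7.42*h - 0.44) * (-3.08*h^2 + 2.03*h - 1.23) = 15.6772*h^4 + 12.5209*h^3 - 7.4467*h^2 + 8.2334*h + 0.5412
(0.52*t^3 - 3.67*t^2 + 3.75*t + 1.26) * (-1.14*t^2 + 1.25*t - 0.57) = -0.5928*t^5 + 4.8338*t^4 - 9.1589*t^3 + 5.343*t^2 - 0.5625*t - 0.7182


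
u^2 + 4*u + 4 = (u + 2)^2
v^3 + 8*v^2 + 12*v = v*(v + 2)*(v + 6)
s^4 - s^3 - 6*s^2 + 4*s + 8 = (s - 2)^2*(s + 1)*(s + 2)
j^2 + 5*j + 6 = (j + 2)*(j + 3)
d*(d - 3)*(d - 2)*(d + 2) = d^4 - 3*d^3 - 4*d^2 + 12*d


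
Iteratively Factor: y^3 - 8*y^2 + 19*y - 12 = (y - 4)*(y^2 - 4*y + 3) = (y - 4)*(y - 1)*(y - 3)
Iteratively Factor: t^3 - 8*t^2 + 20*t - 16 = (t - 2)*(t^2 - 6*t + 8) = (t - 2)^2*(t - 4)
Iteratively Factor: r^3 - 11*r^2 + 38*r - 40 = (r - 2)*(r^2 - 9*r + 20) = (r - 4)*(r - 2)*(r - 5)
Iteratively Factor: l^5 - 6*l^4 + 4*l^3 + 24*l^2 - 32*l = (l - 2)*(l^4 - 4*l^3 - 4*l^2 + 16*l) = l*(l - 2)*(l^3 - 4*l^2 - 4*l + 16) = l*(l - 2)*(l + 2)*(l^2 - 6*l + 8) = l*(l - 2)^2*(l + 2)*(l - 4)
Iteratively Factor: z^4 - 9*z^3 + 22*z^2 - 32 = (z - 4)*(z^3 - 5*z^2 + 2*z + 8) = (z - 4)*(z - 2)*(z^2 - 3*z - 4) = (z - 4)^2*(z - 2)*(z + 1)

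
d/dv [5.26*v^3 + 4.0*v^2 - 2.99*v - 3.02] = 15.78*v^2 + 8.0*v - 2.99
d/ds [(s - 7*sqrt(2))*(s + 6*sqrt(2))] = 2*s - sqrt(2)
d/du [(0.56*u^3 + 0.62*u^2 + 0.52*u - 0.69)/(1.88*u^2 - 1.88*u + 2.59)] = (1.0528*u^4 - 2.1056*u^3 + 2.208*u^2 + 5.806*u + 0.0496000000000001)/(3.5344*u^4 - 7.0688*u^3 + 13.2728*u^2 - 9.7384*u + 6.7081)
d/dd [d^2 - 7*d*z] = 2*d - 7*z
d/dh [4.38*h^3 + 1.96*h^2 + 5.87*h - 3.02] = 13.14*h^2 + 3.92*h + 5.87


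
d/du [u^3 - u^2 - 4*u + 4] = 3*u^2 - 2*u - 4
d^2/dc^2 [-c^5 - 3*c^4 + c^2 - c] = -20*c^3 - 36*c^2 + 2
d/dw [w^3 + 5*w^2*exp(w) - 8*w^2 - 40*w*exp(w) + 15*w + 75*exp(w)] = 5*w^2*exp(w) + 3*w^2 - 30*w*exp(w) - 16*w + 35*exp(w) + 15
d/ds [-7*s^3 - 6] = -21*s^2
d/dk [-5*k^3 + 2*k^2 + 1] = k*(4 - 15*k)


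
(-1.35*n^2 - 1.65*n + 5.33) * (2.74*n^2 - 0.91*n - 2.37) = -3.699*n^4 - 3.2925*n^3 + 19.3052*n^2 - 0.9398*n - 12.6321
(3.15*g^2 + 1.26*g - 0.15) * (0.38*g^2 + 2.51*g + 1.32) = 1.197*g^4 + 8.3853*g^3 + 7.2636*g^2 + 1.2867*g - 0.198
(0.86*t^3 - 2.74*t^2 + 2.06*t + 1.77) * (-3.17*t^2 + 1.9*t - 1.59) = -2.7262*t^5 + 10.3198*t^4 - 13.1036*t^3 + 2.6597*t^2 + 0.0875999999999997*t - 2.8143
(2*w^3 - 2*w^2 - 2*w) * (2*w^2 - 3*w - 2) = 4*w^5 - 10*w^4 - 2*w^3 + 10*w^2 + 4*w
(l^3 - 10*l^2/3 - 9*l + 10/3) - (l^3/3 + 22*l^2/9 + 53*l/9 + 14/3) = 2*l^3/3 - 52*l^2/9 - 134*l/9 - 4/3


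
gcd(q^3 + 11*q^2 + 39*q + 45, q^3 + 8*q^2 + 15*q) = q^2 + 8*q + 15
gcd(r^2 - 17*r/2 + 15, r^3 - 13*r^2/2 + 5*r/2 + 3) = r - 6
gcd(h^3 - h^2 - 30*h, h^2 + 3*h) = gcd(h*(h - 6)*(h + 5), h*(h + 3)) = h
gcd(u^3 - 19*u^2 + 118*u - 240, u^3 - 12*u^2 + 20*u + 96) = u^2 - 14*u + 48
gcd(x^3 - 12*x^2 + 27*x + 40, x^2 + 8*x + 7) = x + 1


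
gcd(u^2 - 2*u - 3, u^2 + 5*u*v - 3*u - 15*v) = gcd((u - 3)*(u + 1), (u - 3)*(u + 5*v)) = u - 3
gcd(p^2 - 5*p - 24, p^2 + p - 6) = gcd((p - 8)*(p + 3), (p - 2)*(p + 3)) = p + 3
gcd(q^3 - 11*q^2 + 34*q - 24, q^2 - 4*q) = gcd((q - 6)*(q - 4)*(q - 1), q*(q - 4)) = q - 4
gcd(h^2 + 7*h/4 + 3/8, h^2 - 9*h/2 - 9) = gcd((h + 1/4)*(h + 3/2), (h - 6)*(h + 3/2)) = h + 3/2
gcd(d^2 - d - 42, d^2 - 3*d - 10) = 1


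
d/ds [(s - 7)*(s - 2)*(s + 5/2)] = 3*s^2 - 13*s - 17/2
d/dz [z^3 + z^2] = z*(3*z + 2)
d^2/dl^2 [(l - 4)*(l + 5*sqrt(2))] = 2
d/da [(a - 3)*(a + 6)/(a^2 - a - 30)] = 4*(-a^2 - 6*a - 27)/(a^4 - 2*a^3 - 59*a^2 + 60*a + 900)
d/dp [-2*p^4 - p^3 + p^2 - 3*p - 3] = -8*p^3 - 3*p^2 + 2*p - 3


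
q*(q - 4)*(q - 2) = q^3 - 6*q^2 + 8*q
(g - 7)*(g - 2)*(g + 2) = g^3 - 7*g^2 - 4*g + 28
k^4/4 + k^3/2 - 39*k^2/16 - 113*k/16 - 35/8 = (k/2 + 1/2)*(k/2 + 1)*(k - 7/2)*(k + 5/2)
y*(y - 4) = y^2 - 4*y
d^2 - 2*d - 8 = (d - 4)*(d + 2)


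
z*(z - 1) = z^2 - z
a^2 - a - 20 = (a - 5)*(a + 4)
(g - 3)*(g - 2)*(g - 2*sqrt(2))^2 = g^4 - 4*sqrt(2)*g^3 - 5*g^3 + 14*g^2 + 20*sqrt(2)*g^2 - 40*g - 24*sqrt(2)*g + 48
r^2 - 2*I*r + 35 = (r - 7*I)*(r + 5*I)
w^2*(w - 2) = w^3 - 2*w^2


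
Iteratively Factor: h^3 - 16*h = (h + 4)*(h^2 - 4*h) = h*(h + 4)*(h - 4)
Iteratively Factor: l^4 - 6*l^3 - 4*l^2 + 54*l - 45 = (l - 5)*(l^3 - l^2 - 9*l + 9) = (l - 5)*(l - 3)*(l^2 + 2*l - 3) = (l - 5)*(l - 3)*(l - 1)*(l + 3)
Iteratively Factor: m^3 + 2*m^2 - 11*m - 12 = (m + 1)*(m^2 + m - 12) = (m + 1)*(m + 4)*(m - 3)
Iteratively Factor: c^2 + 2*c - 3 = (c + 3)*(c - 1)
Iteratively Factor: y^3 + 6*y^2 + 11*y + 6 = (y + 2)*(y^2 + 4*y + 3) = (y + 1)*(y + 2)*(y + 3)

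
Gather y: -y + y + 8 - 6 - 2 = 0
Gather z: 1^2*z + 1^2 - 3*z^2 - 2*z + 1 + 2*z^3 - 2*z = 2*z^3 - 3*z^2 - 3*z + 2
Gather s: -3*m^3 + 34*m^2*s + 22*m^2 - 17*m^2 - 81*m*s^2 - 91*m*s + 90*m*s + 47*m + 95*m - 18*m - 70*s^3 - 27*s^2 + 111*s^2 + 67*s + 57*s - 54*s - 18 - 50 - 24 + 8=-3*m^3 + 5*m^2 + 124*m - 70*s^3 + s^2*(84 - 81*m) + s*(34*m^2 - m + 70) - 84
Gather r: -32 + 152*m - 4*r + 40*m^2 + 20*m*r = 40*m^2 + 152*m + r*(20*m - 4) - 32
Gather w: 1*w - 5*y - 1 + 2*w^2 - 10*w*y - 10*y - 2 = 2*w^2 + w*(1 - 10*y) - 15*y - 3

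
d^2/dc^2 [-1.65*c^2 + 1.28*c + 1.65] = -3.30000000000000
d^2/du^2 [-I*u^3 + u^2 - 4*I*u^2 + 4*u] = -6*I*u + 2 - 8*I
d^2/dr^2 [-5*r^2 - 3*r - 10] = -10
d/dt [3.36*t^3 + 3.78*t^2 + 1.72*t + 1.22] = 10.08*t^2 + 7.56*t + 1.72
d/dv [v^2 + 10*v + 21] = 2*v + 10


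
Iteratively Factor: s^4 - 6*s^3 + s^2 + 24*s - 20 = (s - 5)*(s^3 - s^2 - 4*s + 4) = (s - 5)*(s - 1)*(s^2 - 4) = (s - 5)*(s - 1)*(s + 2)*(s - 2)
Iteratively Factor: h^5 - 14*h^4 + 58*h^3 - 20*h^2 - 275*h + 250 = (h - 1)*(h^4 - 13*h^3 + 45*h^2 + 25*h - 250) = (h - 1)*(h + 2)*(h^3 - 15*h^2 + 75*h - 125) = (h - 5)*(h - 1)*(h + 2)*(h^2 - 10*h + 25) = (h - 5)^2*(h - 1)*(h + 2)*(h - 5)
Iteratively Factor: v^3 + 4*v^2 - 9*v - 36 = (v + 4)*(v^2 - 9) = (v - 3)*(v + 4)*(v + 3)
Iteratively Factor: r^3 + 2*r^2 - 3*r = (r + 3)*(r^2 - r) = (r - 1)*(r + 3)*(r)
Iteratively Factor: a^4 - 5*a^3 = (a)*(a^3 - 5*a^2) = a^2*(a^2 - 5*a) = a^2*(a - 5)*(a)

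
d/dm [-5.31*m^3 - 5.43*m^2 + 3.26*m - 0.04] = -15.93*m^2 - 10.86*m + 3.26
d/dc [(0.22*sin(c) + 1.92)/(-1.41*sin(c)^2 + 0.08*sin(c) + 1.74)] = (0.3102*sin(c)^2 + 5.4144*sin(c) + 0.2292)*cos(c)/(1.9881*sin(c)^4 - 0.2256*sin(c)^3 - 4.9004*sin(c)^2 + 0.2784*sin(c) + 3.0276)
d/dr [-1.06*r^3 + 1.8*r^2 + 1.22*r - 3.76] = -3.18*r^2 + 3.6*r + 1.22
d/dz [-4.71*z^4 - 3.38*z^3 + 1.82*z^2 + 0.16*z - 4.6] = -18.84*z^3 - 10.14*z^2 + 3.64*z + 0.16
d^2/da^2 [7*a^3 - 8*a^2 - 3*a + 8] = 42*a - 16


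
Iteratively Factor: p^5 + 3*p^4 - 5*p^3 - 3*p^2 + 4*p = (p - 1)*(p^4 + 4*p^3 - p^2 - 4*p) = (p - 1)*(p + 4)*(p^3 - p) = (p - 1)^2*(p + 4)*(p^2 + p) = p*(p - 1)^2*(p + 4)*(p + 1)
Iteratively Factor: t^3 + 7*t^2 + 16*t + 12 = (t + 2)*(t^2 + 5*t + 6) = (t + 2)^2*(t + 3)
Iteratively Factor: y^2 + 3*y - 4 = (y - 1)*(y + 4)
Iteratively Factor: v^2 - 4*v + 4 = (v - 2)*(v - 2)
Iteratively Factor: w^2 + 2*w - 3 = (w - 1)*(w + 3)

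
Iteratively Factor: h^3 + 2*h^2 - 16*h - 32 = (h - 4)*(h^2 + 6*h + 8) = (h - 4)*(h + 2)*(h + 4)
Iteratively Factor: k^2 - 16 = (k + 4)*(k - 4)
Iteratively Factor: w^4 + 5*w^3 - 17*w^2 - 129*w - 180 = (w + 3)*(w^3 + 2*w^2 - 23*w - 60) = (w + 3)^2*(w^2 - w - 20) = (w - 5)*(w + 3)^2*(w + 4)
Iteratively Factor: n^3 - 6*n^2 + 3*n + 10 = (n + 1)*(n^2 - 7*n + 10) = (n - 2)*(n + 1)*(n - 5)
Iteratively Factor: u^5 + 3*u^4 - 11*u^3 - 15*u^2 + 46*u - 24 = (u + 3)*(u^4 - 11*u^2 + 18*u - 8) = (u - 1)*(u + 3)*(u^3 + u^2 - 10*u + 8) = (u - 2)*(u - 1)*(u + 3)*(u^2 + 3*u - 4) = (u - 2)*(u - 1)^2*(u + 3)*(u + 4)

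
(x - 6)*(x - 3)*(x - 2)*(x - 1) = x^4 - 12*x^3 + 47*x^2 - 72*x + 36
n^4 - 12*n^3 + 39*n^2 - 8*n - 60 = (n - 6)*(n - 5)*(n - 2)*(n + 1)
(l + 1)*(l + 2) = l^2 + 3*l + 2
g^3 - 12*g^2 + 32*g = g*(g - 8)*(g - 4)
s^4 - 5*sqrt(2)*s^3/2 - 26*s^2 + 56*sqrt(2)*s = s*(s - 4*sqrt(2))*(s - 2*sqrt(2))*(s + 7*sqrt(2)/2)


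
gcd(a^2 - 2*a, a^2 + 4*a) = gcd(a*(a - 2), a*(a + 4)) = a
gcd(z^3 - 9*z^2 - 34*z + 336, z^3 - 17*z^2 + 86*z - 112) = z^2 - 15*z + 56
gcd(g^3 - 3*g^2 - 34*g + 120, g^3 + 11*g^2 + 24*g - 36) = g + 6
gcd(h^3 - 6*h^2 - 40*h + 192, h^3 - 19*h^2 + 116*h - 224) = h^2 - 12*h + 32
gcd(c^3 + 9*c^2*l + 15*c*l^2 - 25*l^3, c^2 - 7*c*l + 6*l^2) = c - l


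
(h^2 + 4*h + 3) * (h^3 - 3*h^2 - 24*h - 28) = h^5 + h^4 - 33*h^3 - 133*h^2 - 184*h - 84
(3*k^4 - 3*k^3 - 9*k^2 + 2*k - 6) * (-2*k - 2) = -6*k^5 + 24*k^3 + 14*k^2 + 8*k + 12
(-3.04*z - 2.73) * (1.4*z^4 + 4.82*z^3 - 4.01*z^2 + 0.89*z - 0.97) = -4.256*z^5 - 18.4748*z^4 - 0.9682*z^3 + 8.2417*z^2 + 0.5191*z + 2.6481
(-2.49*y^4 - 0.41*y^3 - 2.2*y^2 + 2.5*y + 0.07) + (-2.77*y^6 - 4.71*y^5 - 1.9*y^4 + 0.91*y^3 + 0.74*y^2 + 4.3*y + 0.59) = -2.77*y^6 - 4.71*y^5 - 4.39*y^4 + 0.5*y^3 - 1.46*y^2 + 6.8*y + 0.66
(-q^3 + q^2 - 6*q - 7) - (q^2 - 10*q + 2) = -q^3 + 4*q - 9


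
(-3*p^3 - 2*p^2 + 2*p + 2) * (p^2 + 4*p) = -3*p^5 - 14*p^4 - 6*p^3 + 10*p^2 + 8*p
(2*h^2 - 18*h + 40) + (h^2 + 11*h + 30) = 3*h^2 - 7*h + 70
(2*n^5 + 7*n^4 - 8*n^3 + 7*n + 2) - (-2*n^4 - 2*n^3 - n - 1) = 2*n^5 + 9*n^4 - 6*n^3 + 8*n + 3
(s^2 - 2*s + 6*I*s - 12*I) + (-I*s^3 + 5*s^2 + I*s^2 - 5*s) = -I*s^3 + 6*s^2 + I*s^2 - 7*s + 6*I*s - 12*I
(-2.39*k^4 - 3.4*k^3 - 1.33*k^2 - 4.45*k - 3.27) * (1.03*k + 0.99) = -2.4617*k^5 - 5.8681*k^4 - 4.7359*k^3 - 5.9002*k^2 - 7.7736*k - 3.2373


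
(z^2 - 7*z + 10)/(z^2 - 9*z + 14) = (z - 5)/(z - 7)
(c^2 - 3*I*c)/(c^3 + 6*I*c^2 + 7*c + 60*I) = c/(c^2 + 9*I*c - 20)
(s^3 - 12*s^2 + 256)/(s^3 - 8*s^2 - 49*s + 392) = (s^2 - 4*s - 32)/(s^2 - 49)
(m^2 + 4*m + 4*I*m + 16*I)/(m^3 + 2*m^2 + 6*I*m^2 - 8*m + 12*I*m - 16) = (m + 4)/(m^2 + 2*m*(1 + I) + 4*I)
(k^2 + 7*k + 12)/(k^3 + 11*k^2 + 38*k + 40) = (k + 3)/(k^2 + 7*k + 10)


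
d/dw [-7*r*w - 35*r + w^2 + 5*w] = -7*r + 2*w + 5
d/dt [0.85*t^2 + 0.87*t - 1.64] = 1.7*t + 0.87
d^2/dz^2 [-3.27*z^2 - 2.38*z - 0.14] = -6.54000000000000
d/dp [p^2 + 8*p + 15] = 2*p + 8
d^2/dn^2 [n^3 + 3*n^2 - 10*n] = 6*n + 6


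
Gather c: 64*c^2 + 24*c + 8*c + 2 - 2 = 64*c^2 + 32*c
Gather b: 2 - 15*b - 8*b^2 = -8*b^2 - 15*b + 2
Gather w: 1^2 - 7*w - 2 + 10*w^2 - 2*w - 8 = 10*w^2 - 9*w - 9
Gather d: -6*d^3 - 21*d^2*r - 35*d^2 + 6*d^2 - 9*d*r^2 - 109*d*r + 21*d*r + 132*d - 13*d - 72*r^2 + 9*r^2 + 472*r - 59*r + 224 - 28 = -6*d^3 + d^2*(-21*r - 29) + d*(-9*r^2 - 88*r + 119) - 63*r^2 + 413*r + 196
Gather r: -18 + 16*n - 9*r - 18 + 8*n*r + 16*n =32*n + r*(8*n - 9) - 36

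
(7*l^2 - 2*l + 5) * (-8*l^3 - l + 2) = -56*l^5 + 16*l^4 - 47*l^3 + 16*l^2 - 9*l + 10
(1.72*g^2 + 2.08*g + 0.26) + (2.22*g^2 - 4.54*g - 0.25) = 3.94*g^2 - 2.46*g + 0.01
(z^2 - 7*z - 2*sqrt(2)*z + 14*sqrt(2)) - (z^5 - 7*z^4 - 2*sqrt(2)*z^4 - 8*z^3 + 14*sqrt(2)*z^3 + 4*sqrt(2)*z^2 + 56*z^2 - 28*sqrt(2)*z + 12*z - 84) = -z^5 + 2*sqrt(2)*z^4 + 7*z^4 - 14*sqrt(2)*z^3 + 8*z^3 - 55*z^2 - 4*sqrt(2)*z^2 - 19*z + 26*sqrt(2)*z + 14*sqrt(2) + 84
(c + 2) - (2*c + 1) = 1 - c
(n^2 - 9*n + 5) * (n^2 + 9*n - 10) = n^4 - 86*n^2 + 135*n - 50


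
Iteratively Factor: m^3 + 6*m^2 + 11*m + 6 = (m + 2)*(m^2 + 4*m + 3) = (m + 2)*(m + 3)*(m + 1)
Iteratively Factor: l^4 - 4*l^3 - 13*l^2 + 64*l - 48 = (l - 1)*(l^3 - 3*l^2 - 16*l + 48) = (l - 3)*(l - 1)*(l^2 - 16) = (l - 3)*(l - 1)*(l + 4)*(l - 4)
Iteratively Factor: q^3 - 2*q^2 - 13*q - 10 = (q + 2)*(q^2 - 4*q - 5) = (q - 5)*(q + 2)*(q + 1)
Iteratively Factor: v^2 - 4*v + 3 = (v - 1)*(v - 3)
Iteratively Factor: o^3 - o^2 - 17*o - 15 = (o - 5)*(o^2 + 4*o + 3) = (o - 5)*(o + 1)*(o + 3)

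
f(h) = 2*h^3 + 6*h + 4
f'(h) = 6*h^2 + 6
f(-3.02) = -69.21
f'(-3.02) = 60.72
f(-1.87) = -20.30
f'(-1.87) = 26.98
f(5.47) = 364.15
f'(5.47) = 185.53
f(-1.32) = -8.52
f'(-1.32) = 16.45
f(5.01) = 285.56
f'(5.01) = 156.60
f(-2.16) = -29.12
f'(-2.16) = 33.99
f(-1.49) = -11.56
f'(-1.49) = 19.32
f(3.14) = 84.76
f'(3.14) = 65.16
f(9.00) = 1516.00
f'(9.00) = 492.00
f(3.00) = 76.00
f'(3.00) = 60.00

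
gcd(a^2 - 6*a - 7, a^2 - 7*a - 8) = a + 1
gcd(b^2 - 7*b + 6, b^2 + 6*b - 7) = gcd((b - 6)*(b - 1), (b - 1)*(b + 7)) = b - 1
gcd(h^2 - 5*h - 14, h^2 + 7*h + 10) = h + 2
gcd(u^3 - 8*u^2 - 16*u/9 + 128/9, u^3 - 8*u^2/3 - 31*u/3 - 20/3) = u + 4/3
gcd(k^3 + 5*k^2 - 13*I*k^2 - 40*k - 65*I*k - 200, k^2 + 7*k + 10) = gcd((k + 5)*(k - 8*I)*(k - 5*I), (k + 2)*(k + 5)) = k + 5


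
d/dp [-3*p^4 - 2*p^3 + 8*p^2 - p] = -12*p^3 - 6*p^2 + 16*p - 1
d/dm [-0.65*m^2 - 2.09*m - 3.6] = -1.3*m - 2.09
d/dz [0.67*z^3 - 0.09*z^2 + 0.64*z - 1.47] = 2.01*z^2 - 0.18*z + 0.64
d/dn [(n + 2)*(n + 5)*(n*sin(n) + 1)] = (n + 2)*(n + 5)*(n*cos(n) + sin(n)) + (n + 2)*(n*sin(n) + 1) + (n + 5)*(n*sin(n) + 1)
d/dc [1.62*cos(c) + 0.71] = -1.62*sin(c)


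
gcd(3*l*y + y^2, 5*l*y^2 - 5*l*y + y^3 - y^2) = y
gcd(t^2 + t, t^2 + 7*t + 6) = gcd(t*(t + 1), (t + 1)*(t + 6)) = t + 1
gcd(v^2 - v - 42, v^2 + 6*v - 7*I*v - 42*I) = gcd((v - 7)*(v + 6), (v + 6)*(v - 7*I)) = v + 6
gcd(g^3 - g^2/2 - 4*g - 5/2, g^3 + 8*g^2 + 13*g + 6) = g^2 + 2*g + 1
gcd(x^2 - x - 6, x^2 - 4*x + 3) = x - 3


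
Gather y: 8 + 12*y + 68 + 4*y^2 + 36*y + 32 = 4*y^2 + 48*y + 108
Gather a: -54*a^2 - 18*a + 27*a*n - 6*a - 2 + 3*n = -54*a^2 + a*(27*n - 24) + 3*n - 2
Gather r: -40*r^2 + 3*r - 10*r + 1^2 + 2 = -40*r^2 - 7*r + 3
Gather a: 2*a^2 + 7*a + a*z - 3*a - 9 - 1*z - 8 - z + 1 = 2*a^2 + a*(z + 4) - 2*z - 16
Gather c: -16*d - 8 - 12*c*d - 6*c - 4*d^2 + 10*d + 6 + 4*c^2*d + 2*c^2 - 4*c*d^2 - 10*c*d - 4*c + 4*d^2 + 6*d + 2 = c^2*(4*d + 2) + c*(-4*d^2 - 22*d - 10)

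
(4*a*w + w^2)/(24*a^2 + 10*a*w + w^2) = w/(6*a + w)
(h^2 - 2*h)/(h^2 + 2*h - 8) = h/(h + 4)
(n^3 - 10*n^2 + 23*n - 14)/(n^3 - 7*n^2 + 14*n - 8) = (n - 7)/(n - 4)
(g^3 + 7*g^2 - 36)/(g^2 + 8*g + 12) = (g^2 + g - 6)/(g + 2)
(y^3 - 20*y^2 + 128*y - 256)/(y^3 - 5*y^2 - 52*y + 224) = (y - 8)/(y + 7)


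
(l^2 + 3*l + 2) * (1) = l^2 + 3*l + 2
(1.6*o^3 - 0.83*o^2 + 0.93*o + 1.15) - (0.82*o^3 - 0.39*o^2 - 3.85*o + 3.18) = 0.78*o^3 - 0.44*o^2 + 4.78*o - 2.03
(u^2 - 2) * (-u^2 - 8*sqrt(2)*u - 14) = -u^4 - 8*sqrt(2)*u^3 - 12*u^2 + 16*sqrt(2)*u + 28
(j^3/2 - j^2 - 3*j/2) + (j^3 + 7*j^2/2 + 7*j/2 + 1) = 3*j^3/2 + 5*j^2/2 + 2*j + 1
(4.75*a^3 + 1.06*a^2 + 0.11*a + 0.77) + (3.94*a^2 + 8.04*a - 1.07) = 4.75*a^3 + 5.0*a^2 + 8.15*a - 0.3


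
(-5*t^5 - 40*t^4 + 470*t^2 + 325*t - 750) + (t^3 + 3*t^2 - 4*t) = -5*t^5 - 40*t^4 + t^3 + 473*t^2 + 321*t - 750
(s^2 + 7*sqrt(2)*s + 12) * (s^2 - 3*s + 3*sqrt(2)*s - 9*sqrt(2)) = s^4 - 3*s^3 + 10*sqrt(2)*s^3 - 30*sqrt(2)*s^2 + 54*s^2 - 162*s + 36*sqrt(2)*s - 108*sqrt(2)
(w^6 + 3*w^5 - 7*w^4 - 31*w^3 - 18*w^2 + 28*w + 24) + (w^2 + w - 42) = w^6 + 3*w^5 - 7*w^4 - 31*w^3 - 17*w^2 + 29*w - 18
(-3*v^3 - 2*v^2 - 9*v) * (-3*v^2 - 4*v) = 9*v^5 + 18*v^4 + 35*v^3 + 36*v^2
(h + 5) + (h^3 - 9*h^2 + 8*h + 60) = h^3 - 9*h^2 + 9*h + 65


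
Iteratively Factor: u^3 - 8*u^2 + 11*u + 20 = (u - 5)*(u^2 - 3*u - 4) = (u - 5)*(u + 1)*(u - 4)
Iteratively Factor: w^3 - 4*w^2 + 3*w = (w - 1)*(w^2 - 3*w) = (w - 3)*(w - 1)*(w)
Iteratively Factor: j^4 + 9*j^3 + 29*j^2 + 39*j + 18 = (j + 3)*(j^3 + 6*j^2 + 11*j + 6) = (j + 1)*(j + 3)*(j^2 + 5*j + 6) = (j + 1)*(j + 3)^2*(j + 2)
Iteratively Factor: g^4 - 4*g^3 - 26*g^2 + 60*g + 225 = (g - 5)*(g^3 + g^2 - 21*g - 45) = (g - 5)*(g + 3)*(g^2 - 2*g - 15) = (g - 5)^2*(g + 3)*(g + 3)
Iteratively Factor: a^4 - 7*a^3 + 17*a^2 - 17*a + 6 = (a - 1)*(a^3 - 6*a^2 + 11*a - 6) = (a - 1)^2*(a^2 - 5*a + 6) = (a - 2)*(a - 1)^2*(a - 3)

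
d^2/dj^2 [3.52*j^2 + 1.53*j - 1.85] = 7.04000000000000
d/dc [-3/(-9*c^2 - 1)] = -54*c/(9*c^2 + 1)^2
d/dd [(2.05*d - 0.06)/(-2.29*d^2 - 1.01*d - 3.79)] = (4.6945*d^2 - 0.2748*d - 7.8301)/(5.2441*d^4 + 4.6258*d^3 + 18.3783*d^2 + 7.6558*d + 14.3641)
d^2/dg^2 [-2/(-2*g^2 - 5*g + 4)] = 4*(-4*g^2 - 10*g + (4*g + 5)^2 + 8)/(2*g^2 + 5*g - 4)^3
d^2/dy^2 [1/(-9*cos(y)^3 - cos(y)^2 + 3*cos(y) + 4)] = -((15*cos(y) + 8*cos(2*y) + 81*cos(3*y))*(9*cos(y)^3 + cos(y)^2 - 3*cos(y) - 4)/4 + 2*(27*cos(y)^2 + 2*cos(y) - 3)^2*sin(y)^2)/(9*cos(y)^3 + cos(y)^2 - 3*cos(y) - 4)^3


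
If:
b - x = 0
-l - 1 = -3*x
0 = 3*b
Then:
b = 0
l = -1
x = 0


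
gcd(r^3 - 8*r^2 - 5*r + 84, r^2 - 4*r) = r - 4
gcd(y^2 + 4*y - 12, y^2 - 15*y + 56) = 1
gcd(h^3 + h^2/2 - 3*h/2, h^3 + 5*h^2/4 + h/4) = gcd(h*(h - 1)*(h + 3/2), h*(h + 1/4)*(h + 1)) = h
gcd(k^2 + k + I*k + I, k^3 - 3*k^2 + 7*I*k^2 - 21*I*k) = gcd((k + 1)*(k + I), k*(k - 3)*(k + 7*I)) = 1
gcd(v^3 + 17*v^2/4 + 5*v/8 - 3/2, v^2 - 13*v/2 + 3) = v - 1/2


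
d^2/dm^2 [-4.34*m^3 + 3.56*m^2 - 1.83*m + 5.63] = 7.12 - 26.04*m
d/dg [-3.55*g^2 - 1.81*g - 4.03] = -7.1*g - 1.81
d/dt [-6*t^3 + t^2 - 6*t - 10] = -18*t^2 + 2*t - 6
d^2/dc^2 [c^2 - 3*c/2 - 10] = 2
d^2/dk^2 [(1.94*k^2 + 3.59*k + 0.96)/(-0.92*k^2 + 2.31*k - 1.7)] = (-14.322928*k^3 + 13.329696*k^2 + 45.929712*k - 46.651492)/(0.778688*k^6 - 5.865552*k^5 + 19.044276*k^4 - 34.003431*k^3 + 35.19051*k^2 - 20.0277*k + 4.913)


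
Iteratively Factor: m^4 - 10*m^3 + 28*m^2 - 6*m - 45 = (m - 3)*(m^3 - 7*m^2 + 7*m + 15) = (m - 3)^2*(m^2 - 4*m - 5) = (m - 5)*(m - 3)^2*(m + 1)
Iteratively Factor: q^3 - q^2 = (q)*(q^2 - q) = q*(q - 1)*(q)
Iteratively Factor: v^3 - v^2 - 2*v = (v + 1)*(v^2 - 2*v) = v*(v + 1)*(v - 2)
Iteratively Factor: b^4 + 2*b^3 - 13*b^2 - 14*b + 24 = (b - 3)*(b^3 + 5*b^2 + 2*b - 8) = (b - 3)*(b - 1)*(b^2 + 6*b + 8) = (b - 3)*(b - 1)*(b + 2)*(b + 4)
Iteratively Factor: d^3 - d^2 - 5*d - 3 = (d + 1)*(d^2 - 2*d - 3) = (d + 1)^2*(d - 3)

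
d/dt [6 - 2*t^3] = -6*t^2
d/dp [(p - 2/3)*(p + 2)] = 2*p + 4/3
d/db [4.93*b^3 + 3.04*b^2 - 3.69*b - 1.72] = 14.79*b^2 + 6.08*b - 3.69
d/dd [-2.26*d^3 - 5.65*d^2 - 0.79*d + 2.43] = -6.78*d^2 - 11.3*d - 0.79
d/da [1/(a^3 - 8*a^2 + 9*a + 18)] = (-3*a^2 + 16*a - 9)/(a^3 - 8*a^2 + 9*a + 18)^2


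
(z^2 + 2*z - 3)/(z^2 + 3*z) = (z - 1)/z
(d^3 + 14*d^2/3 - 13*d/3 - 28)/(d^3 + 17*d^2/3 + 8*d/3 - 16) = (3*d - 7)/(3*d - 4)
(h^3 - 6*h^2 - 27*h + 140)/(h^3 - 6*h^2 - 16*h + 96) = (h^2 - 2*h - 35)/(h^2 - 2*h - 24)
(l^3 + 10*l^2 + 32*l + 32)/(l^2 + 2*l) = l + 8 + 16/l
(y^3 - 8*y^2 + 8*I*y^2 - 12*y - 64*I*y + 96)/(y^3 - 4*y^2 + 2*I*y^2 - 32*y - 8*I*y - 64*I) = (y + 6*I)/(y + 4)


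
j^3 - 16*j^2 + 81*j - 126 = (j - 7)*(j - 6)*(j - 3)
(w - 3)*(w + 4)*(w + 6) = w^3 + 7*w^2 - 6*w - 72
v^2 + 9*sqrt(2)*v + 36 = (v + 3*sqrt(2))*(v + 6*sqrt(2))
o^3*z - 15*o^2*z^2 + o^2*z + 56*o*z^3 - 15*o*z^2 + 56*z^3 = (o - 8*z)*(o - 7*z)*(o*z + z)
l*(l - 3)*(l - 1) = l^3 - 4*l^2 + 3*l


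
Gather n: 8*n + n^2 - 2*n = n^2 + 6*n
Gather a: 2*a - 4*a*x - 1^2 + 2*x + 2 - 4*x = a*(2 - 4*x) - 2*x + 1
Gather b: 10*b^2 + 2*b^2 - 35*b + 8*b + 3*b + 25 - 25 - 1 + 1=12*b^2 - 24*b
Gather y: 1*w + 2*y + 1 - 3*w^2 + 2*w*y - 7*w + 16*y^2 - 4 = -3*w^2 - 6*w + 16*y^2 + y*(2*w + 2) - 3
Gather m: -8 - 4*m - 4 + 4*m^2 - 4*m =4*m^2 - 8*m - 12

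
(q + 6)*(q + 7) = q^2 + 13*q + 42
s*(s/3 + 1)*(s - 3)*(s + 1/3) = s^4/3 + s^3/9 - 3*s^2 - s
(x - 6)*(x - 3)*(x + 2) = x^3 - 7*x^2 + 36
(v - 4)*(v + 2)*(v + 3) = v^3 + v^2 - 14*v - 24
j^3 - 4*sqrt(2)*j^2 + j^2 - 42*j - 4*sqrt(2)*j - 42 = (j + 1)*(j - 7*sqrt(2))*(j + 3*sqrt(2))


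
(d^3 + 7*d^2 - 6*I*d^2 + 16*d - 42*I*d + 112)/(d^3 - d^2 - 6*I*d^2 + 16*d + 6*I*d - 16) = (d + 7)/(d - 1)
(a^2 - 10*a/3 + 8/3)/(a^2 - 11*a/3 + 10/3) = (3*a - 4)/(3*a - 5)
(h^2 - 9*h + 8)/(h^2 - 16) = (h^2 - 9*h + 8)/(h^2 - 16)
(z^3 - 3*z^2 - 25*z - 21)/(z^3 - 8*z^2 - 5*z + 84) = (z + 1)/(z - 4)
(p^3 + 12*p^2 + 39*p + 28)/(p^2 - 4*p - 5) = (p^2 + 11*p + 28)/(p - 5)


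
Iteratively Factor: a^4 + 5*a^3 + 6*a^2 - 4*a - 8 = (a - 1)*(a^3 + 6*a^2 + 12*a + 8) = (a - 1)*(a + 2)*(a^2 + 4*a + 4) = (a - 1)*(a + 2)^2*(a + 2)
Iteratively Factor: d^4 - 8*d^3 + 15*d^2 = (d - 5)*(d^3 - 3*d^2) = (d - 5)*(d - 3)*(d^2) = d*(d - 5)*(d - 3)*(d)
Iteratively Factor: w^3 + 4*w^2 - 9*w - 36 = (w - 3)*(w^2 + 7*w + 12) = (w - 3)*(w + 4)*(w + 3)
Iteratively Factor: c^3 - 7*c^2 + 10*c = (c)*(c^2 - 7*c + 10) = c*(c - 2)*(c - 5)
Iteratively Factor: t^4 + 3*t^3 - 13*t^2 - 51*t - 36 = (t + 1)*(t^3 + 2*t^2 - 15*t - 36) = (t - 4)*(t + 1)*(t^2 + 6*t + 9) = (t - 4)*(t + 1)*(t + 3)*(t + 3)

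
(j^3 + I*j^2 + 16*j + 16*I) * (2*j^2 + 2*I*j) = 2*j^5 + 4*I*j^4 + 30*j^3 + 64*I*j^2 - 32*j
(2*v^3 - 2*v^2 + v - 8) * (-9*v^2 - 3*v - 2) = -18*v^5 + 12*v^4 - 7*v^3 + 73*v^2 + 22*v + 16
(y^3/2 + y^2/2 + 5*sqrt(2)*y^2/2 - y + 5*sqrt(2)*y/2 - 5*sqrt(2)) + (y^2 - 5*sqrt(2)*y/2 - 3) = y^3/2 + 3*y^2/2 + 5*sqrt(2)*y^2/2 - y - 5*sqrt(2) - 3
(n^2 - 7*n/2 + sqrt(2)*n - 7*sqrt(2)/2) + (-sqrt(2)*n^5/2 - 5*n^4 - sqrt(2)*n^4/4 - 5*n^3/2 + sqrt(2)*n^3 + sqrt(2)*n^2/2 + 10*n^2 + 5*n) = -sqrt(2)*n^5/2 - 5*n^4 - sqrt(2)*n^4/4 - 5*n^3/2 + sqrt(2)*n^3 + sqrt(2)*n^2/2 + 11*n^2 + sqrt(2)*n + 3*n/2 - 7*sqrt(2)/2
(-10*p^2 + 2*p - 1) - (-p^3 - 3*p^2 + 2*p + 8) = p^3 - 7*p^2 - 9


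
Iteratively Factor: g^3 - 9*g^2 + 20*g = (g - 4)*(g^2 - 5*g) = (g - 5)*(g - 4)*(g)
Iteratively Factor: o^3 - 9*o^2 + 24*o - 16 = (o - 1)*(o^2 - 8*o + 16) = (o - 4)*(o - 1)*(o - 4)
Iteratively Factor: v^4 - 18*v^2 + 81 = (v + 3)*(v^3 - 3*v^2 - 9*v + 27) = (v + 3)^2*(v^2 - 6*v + 9) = (v - 3)*(v + 3)^2*(v - 3)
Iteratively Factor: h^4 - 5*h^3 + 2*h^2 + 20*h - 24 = (h - 3)*(h^3 - 2*h^2 - 4*h + 8) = (h - 3)*(h - 2)*(h^2 - 4) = (h - 3)*(h - 2)^2*(h + 2)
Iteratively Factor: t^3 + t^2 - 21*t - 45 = (t - 5)*(t^2 + 6*t + 9) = (t - 5)*(t + 3)*(t + 3)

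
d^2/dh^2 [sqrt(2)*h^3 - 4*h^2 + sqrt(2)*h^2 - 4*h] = 6*sqrt(2)*h - 8 + 2*sqrt(2)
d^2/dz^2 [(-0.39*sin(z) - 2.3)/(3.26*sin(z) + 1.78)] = (22.180388*sin(z)^2 - 12.110764*sin(z) - 44.360776)/(34.645976*sin(z)^3 + 56.751384*sin(z)^2 + 30.986952*sin(z) + 5.639752)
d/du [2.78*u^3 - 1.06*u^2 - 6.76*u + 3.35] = 8.34*u^2 - 2.12*u - 6.76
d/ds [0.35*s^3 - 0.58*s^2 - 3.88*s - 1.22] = 1.05*s^2 - 1.16*s - 3.88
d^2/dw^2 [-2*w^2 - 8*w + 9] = -4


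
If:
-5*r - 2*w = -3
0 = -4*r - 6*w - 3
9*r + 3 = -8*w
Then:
No Solution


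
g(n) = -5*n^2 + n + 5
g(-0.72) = 1.69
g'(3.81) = -37.10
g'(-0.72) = 8.20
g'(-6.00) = 61.00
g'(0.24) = -1.40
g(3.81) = -63.77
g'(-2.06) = 21.60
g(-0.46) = 3.48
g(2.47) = -23.03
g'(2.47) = -23.70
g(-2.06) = -18.28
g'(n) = 1 - 10*n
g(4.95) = -112.56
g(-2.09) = -18.93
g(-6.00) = -181.00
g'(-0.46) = 5.60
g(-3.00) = -43.00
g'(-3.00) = 31.00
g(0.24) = 4.95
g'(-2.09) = 21.90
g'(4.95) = -48.50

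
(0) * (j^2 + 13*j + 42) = 0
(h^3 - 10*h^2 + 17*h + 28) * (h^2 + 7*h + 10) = h^5 - 3*h^4 - 43*h^3 + 47*h^2 + 366*h + 280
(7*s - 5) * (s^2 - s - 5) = 7*s^3 - 12*s^2 - 30*s + 25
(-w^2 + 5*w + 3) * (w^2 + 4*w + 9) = -w^4 + w^3 + 14*w^2 + 57*w + 27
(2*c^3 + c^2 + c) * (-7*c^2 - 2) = -14*c^5 - 7*c^4 - 11*c^3 - 2*c^2 - 2*c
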